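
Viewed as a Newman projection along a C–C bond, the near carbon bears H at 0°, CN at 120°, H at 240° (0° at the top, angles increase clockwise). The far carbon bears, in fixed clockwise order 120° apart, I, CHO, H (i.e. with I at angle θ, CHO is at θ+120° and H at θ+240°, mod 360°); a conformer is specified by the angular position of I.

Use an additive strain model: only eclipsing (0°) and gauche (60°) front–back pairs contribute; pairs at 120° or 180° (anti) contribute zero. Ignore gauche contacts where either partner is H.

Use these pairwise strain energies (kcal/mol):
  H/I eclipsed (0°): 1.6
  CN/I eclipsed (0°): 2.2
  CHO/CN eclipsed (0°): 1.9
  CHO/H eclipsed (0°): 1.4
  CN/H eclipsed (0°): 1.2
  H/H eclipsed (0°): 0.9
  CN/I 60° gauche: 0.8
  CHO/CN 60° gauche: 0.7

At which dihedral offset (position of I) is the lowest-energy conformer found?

I at 0° is eclipsed. H at 0° is eclipsed with I at 0° (1.6); CN at 120° is eclipsed with CHO at 120° (1.9); H at 240° is eclipsed with H at 240° (0.9). Total 4.4 kcal/mol.
I at 60° is staggered. CN at 120° is gauche with I at 60° (0.8); CN at 120° is gauche with CHO at 180° (0.7). Total 1.5 kcal/mol.
I at 120° is eclipsed. H at 0° is eclipsed with H at 0° (0.9); CN at 120° is eclipsed with I at 120° (2.2); H at 240° is eclipsed with CHO at 240° (1.4). Total 4.5 kcal/mol.
I at 180° is staggered. CN at 120° is gauche with I at 180° (0.8). Total 0.8 kcal/mol.
I at 240° is eclipsed. H at 0° is eclipsed with CHO at 0° (1.4); CN at 120° is eclipsed with H at 120° (1.2); H at 240° is eclipsed with I at 240° (1.6). Total 4.2 kcal/mol.
I at 300° is staggered. CN at 120° is gauche with CHO at 60° (0.7). Total 0.7 kcal/mol.
The minimum (0.7 kcal/mol) occurs with I at 300°.

300°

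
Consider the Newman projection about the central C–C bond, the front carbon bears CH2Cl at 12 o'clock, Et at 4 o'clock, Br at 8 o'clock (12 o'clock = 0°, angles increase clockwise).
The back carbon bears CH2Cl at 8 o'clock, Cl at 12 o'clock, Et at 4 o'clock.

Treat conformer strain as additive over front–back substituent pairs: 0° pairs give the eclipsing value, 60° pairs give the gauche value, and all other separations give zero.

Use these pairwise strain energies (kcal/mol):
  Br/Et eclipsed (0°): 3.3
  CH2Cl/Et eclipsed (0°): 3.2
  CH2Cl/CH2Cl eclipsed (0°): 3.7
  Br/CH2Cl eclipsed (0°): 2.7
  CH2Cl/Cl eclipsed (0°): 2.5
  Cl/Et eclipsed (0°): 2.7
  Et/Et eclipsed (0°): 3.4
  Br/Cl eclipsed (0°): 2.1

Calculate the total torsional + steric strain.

8.6 kcal/mol

This conformer is eclipsed. CH2Cl at 0° is eclipsed with Cl at 0° (2.5); Et at 120° is eclipsed with Et at 120° (3.4); Br at 240° is eclipsed with CH2Cl at 240° (2.7). Total 8.6 kcal/mol.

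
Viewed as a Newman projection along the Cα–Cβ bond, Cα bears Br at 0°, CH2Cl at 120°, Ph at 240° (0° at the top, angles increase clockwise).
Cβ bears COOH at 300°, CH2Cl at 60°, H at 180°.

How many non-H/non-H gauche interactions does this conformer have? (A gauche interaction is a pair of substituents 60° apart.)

4

Non-H gauche pairs: Br(0°)/COOH(300°); Br(0°)/CH2Cl(60°); CH2Cl(120°)/CH2Cl(60°); Ph(240°)/COOH(300°) — 4 interactions.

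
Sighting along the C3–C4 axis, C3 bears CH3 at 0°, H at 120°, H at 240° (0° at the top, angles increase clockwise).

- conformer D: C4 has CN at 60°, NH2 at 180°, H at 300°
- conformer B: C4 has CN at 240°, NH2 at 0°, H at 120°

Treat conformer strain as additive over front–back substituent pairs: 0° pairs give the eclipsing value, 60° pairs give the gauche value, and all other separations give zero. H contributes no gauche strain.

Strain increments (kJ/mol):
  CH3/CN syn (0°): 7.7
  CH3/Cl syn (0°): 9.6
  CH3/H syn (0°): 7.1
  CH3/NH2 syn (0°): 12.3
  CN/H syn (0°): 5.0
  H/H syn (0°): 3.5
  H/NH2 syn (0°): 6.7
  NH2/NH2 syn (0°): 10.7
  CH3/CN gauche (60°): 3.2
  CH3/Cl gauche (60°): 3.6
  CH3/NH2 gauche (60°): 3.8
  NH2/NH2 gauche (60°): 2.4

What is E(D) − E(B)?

D (staggered): CH3(0°)/CN(60°) gauche 3.2 → 3.2 kJ/mol.
B (eclipsed): CH3(0°)/NH2(0°) eclipsed 12.3; H(120°)/H(120°) eclipsed 3.5; H(240°)/CN(240°) eclipsed 5.0 → 20.8 kJ/mol.
E(D) − E(B) = 3.2 − 20.8 = -17.6 kJ/mol.

-17.6 kJ/mol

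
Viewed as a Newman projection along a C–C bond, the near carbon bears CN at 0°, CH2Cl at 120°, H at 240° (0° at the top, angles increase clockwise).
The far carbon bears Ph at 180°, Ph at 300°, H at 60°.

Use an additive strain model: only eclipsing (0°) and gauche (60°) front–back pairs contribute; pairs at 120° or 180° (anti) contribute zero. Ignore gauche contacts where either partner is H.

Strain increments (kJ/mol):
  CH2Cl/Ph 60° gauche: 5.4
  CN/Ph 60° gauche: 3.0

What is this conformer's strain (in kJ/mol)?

This conformer (staggered): CN–Ph gauche, CH2Cl–Ph gauche; 3.0 + 5.4 = 8.4 kJ/mol.

8.4 kJ/mol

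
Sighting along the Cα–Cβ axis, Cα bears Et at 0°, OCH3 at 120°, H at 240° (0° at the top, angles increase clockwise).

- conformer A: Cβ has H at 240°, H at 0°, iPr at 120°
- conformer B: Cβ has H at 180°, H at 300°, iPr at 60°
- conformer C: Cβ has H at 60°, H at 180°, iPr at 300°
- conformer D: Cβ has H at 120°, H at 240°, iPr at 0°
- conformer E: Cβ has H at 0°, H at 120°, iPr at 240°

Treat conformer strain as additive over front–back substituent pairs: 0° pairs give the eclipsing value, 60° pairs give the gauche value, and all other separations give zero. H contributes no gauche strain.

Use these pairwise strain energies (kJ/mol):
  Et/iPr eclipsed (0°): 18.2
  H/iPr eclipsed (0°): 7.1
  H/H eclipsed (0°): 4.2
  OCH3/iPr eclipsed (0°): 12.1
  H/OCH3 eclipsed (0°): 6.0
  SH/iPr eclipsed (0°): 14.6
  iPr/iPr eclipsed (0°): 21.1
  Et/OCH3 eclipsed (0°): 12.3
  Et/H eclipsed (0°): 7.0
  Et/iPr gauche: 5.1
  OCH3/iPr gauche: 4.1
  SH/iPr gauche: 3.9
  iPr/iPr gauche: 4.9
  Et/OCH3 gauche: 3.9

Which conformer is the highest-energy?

D

A is eclipsed. Et at 0° is eclipsed with H at 0° (7.0); OCH3 at 120° is eclipsed with iPr at 120° (12.1); H at 240° is eclipsed with H at 240° (4.2). Total 23.3 kJ/mol.
B is staggered. Et at 0° is gauche with iPr at 60° (5.1); OCH3 at 120° is gauche with iPr at 60° (4.1). Total 9.2 kJ/mol.
C is staggered. Et at 0° is gauche with iPr at 300° (5.1). Total 5.1 kJ/mol.
D is eclipsed. Et at 0° is eclipsed with iPr at 0° (18.2); OCH3 at 120° is eclipsed with H at 120° (6.0); H at 240° is eclipsed with H at 240° (4.2). Total 28.4 kJ/mol.
E is eclipsed. Et at 0° is eclipsed with H at 0° (7.0); OCH3 at 120° is eclipsed with H at 120° (6.0); H at 240° is eclipsed with iPr at 240° (7.1). Total 20.1 kJ/mol.
D has the highest total (28.4 kJ/mol).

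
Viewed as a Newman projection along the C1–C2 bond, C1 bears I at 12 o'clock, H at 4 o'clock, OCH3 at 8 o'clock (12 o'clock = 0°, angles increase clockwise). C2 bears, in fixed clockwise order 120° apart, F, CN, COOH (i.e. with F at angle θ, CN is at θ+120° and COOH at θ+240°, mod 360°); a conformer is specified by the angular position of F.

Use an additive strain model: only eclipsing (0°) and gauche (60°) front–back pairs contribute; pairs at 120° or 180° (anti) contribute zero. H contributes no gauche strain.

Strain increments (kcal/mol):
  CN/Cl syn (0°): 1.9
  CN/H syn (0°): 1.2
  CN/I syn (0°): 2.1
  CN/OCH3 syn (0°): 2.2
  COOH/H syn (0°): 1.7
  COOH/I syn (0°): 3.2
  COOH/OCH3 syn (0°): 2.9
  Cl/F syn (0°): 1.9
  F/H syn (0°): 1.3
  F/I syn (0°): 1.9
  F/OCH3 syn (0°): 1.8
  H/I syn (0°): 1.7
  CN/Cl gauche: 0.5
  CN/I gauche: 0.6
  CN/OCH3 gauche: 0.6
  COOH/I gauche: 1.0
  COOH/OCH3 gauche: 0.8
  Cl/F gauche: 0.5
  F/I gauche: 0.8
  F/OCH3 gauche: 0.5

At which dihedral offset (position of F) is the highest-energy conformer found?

120°

F at 0° (eclipsed): I–F eclipsed, H–CN eclipsed, OCH3–COOH eclipsed; 1.9 + 1.2 + 2.9 = 6.0 kcal/mol.
F at 60° (staggered): I–F gauche, I–COOH gauche, OCH3–CN gauche, OCH3–COOH gauche; 0.8 + 1.0 + 0.6 + 0.8 = 3.2 kcal/mol.
F at 120° (eclipsed): I–COOH eclipsed, H–F eclipsed, OCH3–CN eclipsed; 3.2 + 1.3 + 2.2 = 6.7 kcal/mol.
F at 180° (staggered): I–CN gauche, I–COOH gauche, OCH3–F gauche, OCH3–CN gauche; 0.6 + 1.0 + 0.5 + 0.6 = 2.7 kcal/mol.
F at 240° (eclipsed): I–CN eclipsed, H–COOH eclipsed, OCH3–F eclipsed; 2.1 + 1.7 + 1.8 = 5.6 kcal/mol.
F at 300° (staggered): I–F gauche, I–CN gauche, OCH3–F gauche, OCH3–COOH gauche; 0.8 + 0.6 + 0.5 + 0.8 = 2.7 kcal/mol.
The maximum (6.7 kcal/mol) occurs with F at 120°.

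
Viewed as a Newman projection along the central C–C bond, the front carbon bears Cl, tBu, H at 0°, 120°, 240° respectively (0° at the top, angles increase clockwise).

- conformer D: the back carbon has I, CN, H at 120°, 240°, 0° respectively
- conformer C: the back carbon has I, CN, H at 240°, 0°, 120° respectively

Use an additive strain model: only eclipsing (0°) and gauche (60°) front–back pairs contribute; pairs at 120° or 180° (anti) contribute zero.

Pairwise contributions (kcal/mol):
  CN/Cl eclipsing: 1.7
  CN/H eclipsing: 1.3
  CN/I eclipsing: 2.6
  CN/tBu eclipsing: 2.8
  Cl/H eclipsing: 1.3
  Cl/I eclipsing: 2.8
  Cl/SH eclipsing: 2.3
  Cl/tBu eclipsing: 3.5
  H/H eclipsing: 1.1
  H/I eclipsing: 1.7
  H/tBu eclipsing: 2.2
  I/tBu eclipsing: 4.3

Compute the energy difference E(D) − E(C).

D (eclipsed): Cl–H eclipsed, tBu–I eclipsed, H–CN eclipsed; 1.3 + 4.3 + 1.3 = 6.9 kcal/mol.
C (eclipsed): Cl–CN eclipsed, tBu–H eclipsed, H–I eclipsed; 1.7 + 2.2 + 1.7 = 5.6 kcal/mol.
E(D) − E(C) = 6.9 − 5.6 = +1.3 kcal/mol.

+1.3 kcal/mol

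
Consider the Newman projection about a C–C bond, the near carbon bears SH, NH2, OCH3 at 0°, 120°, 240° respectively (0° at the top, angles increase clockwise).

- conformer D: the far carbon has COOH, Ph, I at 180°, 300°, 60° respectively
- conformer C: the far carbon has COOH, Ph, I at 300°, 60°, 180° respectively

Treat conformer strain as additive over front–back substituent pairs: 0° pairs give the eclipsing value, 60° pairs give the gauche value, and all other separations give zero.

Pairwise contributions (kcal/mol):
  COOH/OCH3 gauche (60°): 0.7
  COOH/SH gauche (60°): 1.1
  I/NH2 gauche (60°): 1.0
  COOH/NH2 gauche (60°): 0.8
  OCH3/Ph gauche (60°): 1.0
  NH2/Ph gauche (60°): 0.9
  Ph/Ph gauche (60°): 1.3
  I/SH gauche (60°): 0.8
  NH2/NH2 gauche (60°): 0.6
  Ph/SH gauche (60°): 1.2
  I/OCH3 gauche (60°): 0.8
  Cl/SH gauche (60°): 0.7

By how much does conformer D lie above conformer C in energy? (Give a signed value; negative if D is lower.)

-0.2 kcal/mol

D (staggered): SH–Ph gauche, SH–I gauche, NH2–COOH gauche, NH2–I gauche, OCH3–COOH gauche, OCH3–Ph gauche; 1.2 + 0.8 + 0.8 + 1.0 + 0.7 + 1.0 = 5.5 kcal/mol.
C (staggered): SH–COOH gauche, SH–Ph gauche, NH2–Ph gauche, NH2–I gauche, OCH3–COOH gauche, OCH3–I gauche; 1.1 + 1.2 + 0.9 + 1.0 + 0.7 + 0.8 = 5.7 kcal/mol.
E(D) − E(C) = 5.5 − 5.7 = -0.2 kcal/mol.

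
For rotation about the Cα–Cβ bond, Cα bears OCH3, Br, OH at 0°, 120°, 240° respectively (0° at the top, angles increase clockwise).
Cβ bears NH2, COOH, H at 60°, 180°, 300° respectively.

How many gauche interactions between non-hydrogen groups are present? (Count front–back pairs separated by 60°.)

Non-H gauche pairs: OCH3(0°)/NH2(60°); Br(120°)/NH2(60°); Br(120°)/COOH(180°); OH(240°)/COOH(180°) — 4 interactions.

4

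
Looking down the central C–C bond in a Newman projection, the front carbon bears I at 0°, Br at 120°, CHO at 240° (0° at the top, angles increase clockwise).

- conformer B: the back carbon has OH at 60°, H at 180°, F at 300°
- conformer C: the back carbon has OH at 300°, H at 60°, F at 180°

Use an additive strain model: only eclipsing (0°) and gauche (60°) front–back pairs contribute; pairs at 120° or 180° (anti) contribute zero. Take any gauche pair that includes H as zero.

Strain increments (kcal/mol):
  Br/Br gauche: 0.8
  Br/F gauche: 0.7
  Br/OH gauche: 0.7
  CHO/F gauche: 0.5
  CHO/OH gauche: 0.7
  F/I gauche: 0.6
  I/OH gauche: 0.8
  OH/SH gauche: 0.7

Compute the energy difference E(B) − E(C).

-0.1 kcal/mol

B (staggered): I(0°)/OH(60°) gauche 0.8; I(0°)/F(300°) gauche 0.6; Br(120°)/OH(60°) gauche 0.7; CHO(240°)/F(300°) gauche 0.5 → 2.6 kcal/mol.
C (staggered): I(0°)/OH(300°) gauche 0.8; Br(120°)/F(180°) gauche 0.7; CHO(240°)/OH(300°) gauche 0.7; CHO(240°)/F(180°) gauche 0.5 → 2.7 kcal/mol.
E(B) − E(C) = 2.6 − 2.7 = -0.1 kcal/mol.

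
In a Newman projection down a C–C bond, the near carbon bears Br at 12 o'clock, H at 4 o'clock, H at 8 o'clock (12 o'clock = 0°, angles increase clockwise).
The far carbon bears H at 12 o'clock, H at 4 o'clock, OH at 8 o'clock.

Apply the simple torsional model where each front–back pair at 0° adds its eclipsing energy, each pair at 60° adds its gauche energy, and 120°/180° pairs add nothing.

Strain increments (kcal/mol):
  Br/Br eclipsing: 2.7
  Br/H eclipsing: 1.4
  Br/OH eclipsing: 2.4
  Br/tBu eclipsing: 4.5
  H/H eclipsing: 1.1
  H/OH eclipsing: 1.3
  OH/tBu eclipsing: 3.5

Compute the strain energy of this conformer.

3.8 kcal/mol

This conformer (eclipsed): Br(0°)/H(0°) eclipsed 1.4; H(120°)/H(120°) eclipsed 1.1; H(240°)/OH(240°) eclipsed 1.3 → 3.8 kcal/mol.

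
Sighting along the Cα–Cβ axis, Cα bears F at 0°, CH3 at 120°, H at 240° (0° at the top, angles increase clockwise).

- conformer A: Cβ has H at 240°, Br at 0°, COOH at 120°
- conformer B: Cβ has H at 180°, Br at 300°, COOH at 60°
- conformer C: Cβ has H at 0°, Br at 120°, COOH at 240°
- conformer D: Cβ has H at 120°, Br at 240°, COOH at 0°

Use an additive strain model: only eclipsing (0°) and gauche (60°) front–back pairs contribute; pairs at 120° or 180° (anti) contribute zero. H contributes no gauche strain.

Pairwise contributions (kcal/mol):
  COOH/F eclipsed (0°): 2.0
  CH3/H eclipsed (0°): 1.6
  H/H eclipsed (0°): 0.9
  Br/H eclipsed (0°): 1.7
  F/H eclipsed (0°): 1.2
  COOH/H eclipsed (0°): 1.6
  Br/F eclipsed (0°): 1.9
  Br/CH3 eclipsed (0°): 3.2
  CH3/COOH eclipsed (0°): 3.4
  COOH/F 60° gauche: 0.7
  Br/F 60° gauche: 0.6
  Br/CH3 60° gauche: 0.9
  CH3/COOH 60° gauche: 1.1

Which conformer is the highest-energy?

A

A (eclipsed): F–Br eclipsed, CH3–COOH eclipsed, H–H eclipsed; 1.9 + 3.4 + 0.9 = 6.2 kcal/mol.
B (staggered): F–Br gauche, F–COOH gauche, CH3–COOH gauche; 0.6 + 0.7 + 1.1 = 2.4 kcal/mol.
C (eclipsed): F–H eclipsed, CH3–Br eclipsed, H–COOH eclipsed; 1.2 + 3.2 + 1.6 = 6.0 kcal/mol.
D (eclipsed): F–COOH eclipsed, CH3–H eclipsed, H–Br eclipsed; 2.0 + 1.6 + 1.7 = 5.3 kcal/mol.
A has the highest total (6.2 kcal/mol).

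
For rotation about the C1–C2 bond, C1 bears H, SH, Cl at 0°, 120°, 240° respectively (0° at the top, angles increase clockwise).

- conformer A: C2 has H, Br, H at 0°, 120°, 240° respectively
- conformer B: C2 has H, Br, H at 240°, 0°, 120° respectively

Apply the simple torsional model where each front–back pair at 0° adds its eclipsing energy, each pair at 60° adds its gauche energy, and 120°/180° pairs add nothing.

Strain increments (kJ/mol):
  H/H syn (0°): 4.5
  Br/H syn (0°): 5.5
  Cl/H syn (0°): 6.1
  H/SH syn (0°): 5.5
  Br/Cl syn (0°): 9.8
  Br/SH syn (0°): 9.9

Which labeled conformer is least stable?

A (eclipsed): H(0°)/H(0°) eclipsed 4.5; SH(120°)/Br(120°) eclipsed 9.9; Cl(240°)/H(240°) eclipsed 6.1 → 20.5 kJ/mol.
B (eclipsed): H(0°)/Br(0°) eclipsed 5.5; SH(120°)/H(120°) eclipsed 5.5; Cl(240°)/H(240°) eclipsed 6.1 → 17.1 kJ/mol.
A has the highest total (20.5 kJ/mol).

A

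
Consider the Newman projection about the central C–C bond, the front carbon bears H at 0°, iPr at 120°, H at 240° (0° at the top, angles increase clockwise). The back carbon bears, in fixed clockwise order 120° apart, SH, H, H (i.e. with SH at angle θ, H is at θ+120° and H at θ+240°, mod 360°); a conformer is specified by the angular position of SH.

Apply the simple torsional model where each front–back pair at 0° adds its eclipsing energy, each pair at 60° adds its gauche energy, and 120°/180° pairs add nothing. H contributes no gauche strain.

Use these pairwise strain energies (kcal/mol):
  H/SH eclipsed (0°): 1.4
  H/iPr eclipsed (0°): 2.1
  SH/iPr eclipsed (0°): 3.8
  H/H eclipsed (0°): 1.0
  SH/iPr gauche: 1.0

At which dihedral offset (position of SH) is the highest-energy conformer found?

SH at 0° (eclipsed): H(0°)/SH(0°) eclipsed 1.4; iPr(120°)/H(120°) eclipsed 2.1; H(240°)/H(240°) eclipsed 1.0 → 4.5 kcal/mol.
SH at 60° (staggered): iPr(120°)/SH(60°) gauche 1.0 → 1.0 kcal/mol.
SH at 120° (eclipsed): H(0°)/H(0°) eclipsed 1.0; iPr(120°)/SH(120°) eclipsed 3.8; H(240°)/H(240°) eclipsed 1.0 → 5.8 kcal/mol.
SH at 180° (staggered): iPr(120°)/SH(180°) gauche 1.0 → 1.0 kcal/mol.
SH at 240° (eclipsed): H(0°)/H(0°) eclipsed 1.0; iPr(120°)/H(120°) eclipsed 2.1; H(240°)/SH(240°) eclipsed 1.4 → 4.5 kcal/mol.
SH at 300° (staggered): no non-H gauche contacts → 0.0 kcal/mol.
The maximum (5.8 kcal/mol) occurs with SH at 120°.

120°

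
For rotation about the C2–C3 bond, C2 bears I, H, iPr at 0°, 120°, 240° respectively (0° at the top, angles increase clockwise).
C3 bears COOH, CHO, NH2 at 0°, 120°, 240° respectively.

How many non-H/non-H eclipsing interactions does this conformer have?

Non-H eclipsing pairs: I(0°)/COOH(0°); iPr(240°)/NH2(240°) — 2 interactions.

2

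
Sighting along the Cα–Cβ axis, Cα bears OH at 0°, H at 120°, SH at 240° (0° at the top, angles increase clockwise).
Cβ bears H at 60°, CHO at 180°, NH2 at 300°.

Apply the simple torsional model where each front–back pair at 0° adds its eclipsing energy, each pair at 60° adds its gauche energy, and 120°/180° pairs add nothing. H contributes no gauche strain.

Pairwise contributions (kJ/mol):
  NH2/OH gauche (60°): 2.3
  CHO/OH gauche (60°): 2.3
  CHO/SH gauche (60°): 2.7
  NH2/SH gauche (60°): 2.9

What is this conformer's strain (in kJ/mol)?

7.9 kJ/mol

This conformer (staggered): OH–NH2 gauche, SH–CHO gauche, SH–NH2 gauche; 2.3 + 2.7 + 2.9 = 7.9 kJ/mol.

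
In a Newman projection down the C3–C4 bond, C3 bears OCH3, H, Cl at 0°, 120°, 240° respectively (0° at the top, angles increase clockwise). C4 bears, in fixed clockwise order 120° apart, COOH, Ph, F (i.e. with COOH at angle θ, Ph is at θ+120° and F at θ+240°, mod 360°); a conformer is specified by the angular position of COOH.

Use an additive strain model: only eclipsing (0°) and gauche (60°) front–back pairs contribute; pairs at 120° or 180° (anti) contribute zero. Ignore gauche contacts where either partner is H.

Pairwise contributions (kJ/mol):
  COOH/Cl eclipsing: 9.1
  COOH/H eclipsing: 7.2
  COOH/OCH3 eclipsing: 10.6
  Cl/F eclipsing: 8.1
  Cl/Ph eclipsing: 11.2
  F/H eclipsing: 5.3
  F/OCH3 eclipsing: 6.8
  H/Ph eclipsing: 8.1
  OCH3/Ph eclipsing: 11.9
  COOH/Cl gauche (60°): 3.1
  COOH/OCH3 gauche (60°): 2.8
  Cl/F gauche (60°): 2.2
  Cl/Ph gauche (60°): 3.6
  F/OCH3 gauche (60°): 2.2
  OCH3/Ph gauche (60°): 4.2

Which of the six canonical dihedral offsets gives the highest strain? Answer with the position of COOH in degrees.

COOH at 0° (eclipsed): OCH3(0°)/COOH(0°) eclipsed 10.6; H(120°)/Ph(120°) eclipsed 8.1; Cl(240°)/F(240°) eclipsed 8.1 → 26.8 kJ/mol.
COOH at 60° (staggered): OCH3(0°)/COOH(60°) gauche 2.8; OCH3(0°)/F(300°) gauche 2.2; Cl(240°)/Ph(180°) gauche 3.6; Cl(240°)/F(300°) gauche 2.2 → 10.8 kJ/mol.
COOH at 120° (eclipsed): OCH3(0°)/F(0°) eclipsed 6.8; H(120°)/COOH(120°) eclipsed 7.2; Cl(240°)/Ph(240°) eclipsed 11.2 → 25.2 kJ/mol.
COOH at 180° (staggered): OCH3(0°)/Ph(300°) gauche 4.2; OCH3(0°)/F(60°) gauche 2.2; Cl(240°)/COOH(180°) gauche 3.1; Cl(240°)/Ph(300°) gauche 3.6 → 13.1 kJ/mol.
COOH at 240° (eclipsed): OCH3(0°)/Ph(0°) eclipsed 11.9; H(120°)/F(120°) eclipsed 5.3; Cl(240°)/COOH(240°) eclipsed 9.1 → 26.3 kJ/mol.
COOH at 300° (staggered): OCH3(0°)/COOH(300°) gauche 2.8; OCH3(0°)/Ph(60°) gauche 4.2; Cl(240°)/COOH(300°) gauche 3.1; Cl(240°)/F(180°) gauche 2.2 → 12.3 kJ/mol.
The maximum (26.8 kJ/mol) occurs with COOH at 0°.

0°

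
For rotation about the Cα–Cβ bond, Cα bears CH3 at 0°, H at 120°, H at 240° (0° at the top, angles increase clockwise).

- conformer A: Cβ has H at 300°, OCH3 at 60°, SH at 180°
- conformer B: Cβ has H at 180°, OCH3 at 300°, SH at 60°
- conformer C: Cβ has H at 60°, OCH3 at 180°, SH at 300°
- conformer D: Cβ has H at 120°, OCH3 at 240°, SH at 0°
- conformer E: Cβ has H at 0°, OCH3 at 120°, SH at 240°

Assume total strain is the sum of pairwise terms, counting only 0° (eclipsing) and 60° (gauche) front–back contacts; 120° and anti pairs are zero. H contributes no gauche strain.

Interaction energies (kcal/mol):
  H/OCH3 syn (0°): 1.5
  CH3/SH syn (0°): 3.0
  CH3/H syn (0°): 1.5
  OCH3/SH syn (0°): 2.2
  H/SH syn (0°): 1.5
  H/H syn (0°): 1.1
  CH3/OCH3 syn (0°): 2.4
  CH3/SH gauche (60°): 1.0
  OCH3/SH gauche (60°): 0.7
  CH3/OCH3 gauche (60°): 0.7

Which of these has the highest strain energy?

A (staggered): CH3–OCH3 gauche; 0.7 = 0.7 kcal/mol.
B (staggered): CH3–OCH3 gauche, CH3–SH gauche; 0.7 + 1.0 = 1.7 kcal/mol.
C (staggered): CH3–SH gauche; 1.0 = 1.0 kcal/mol.
D (eclipsed): CH3–SH eclipsed, H–H eclipsed, H–OCH3 eclipsed; 3.0 + 1.1 + 1.5 = 5.6 kcal/mol.
E (eclipsed): CH3–H eclipsed, H–OCH3 eclipsed, H–SH eclipsed; 1.5 + 1.5 + 1.5 = 4.5 kcal/mol.
D has the highest total (5.6 kcal/mol).

D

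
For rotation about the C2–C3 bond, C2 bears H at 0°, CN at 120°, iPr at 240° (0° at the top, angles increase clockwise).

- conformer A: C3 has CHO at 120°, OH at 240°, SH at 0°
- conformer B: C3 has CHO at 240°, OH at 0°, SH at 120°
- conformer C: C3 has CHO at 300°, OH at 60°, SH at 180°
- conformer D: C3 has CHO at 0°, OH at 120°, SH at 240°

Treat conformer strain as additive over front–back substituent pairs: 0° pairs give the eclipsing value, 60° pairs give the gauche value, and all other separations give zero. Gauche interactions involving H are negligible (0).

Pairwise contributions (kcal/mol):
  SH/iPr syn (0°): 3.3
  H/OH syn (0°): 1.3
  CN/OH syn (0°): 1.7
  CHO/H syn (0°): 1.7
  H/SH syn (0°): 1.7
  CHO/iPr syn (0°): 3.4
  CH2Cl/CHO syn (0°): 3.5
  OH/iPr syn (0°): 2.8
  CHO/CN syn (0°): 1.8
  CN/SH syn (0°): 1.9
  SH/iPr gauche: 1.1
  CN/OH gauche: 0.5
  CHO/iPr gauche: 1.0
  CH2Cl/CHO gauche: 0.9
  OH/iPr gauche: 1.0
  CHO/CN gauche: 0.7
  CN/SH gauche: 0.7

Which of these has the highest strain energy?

D

A (eclipsed): H(0°)/SH(0°) eclipsed 1.7; CN(120°)/CHO(120°) eclipsed 1.8; iPr(240°)/OH(240°) eclipsed 2.8 → 6.3 kcal/mol.
B (eclipsed): H(0°)/OH(0°) eclipsed 1.3; CN(120°)/SH(120°) eclipsed 1.9; iPr(240°)/CHO(240°) eclipsed 3.4 → 6.6 kcal/mol.
C (staggered): CN(120°)/OH(60°) gauche 0.5; CN(120°)/SH(180°) gauche 0.7; iPr(240°)/CHO(300°) gauche 1.0; iPr(240°)/SH(180°) gauche 1.1 → 3.3 kcal/mol.
D (eclipsed): H(0°)/CHO(0°) eclipsed 1.7; CN(120°)/OH(120°) eclipsed 1.7; iPr(240°)/SH(240°) eclipsed 3.3 → 6.7 kcal/mol.
D has the highest total (6.7 kcal/mol).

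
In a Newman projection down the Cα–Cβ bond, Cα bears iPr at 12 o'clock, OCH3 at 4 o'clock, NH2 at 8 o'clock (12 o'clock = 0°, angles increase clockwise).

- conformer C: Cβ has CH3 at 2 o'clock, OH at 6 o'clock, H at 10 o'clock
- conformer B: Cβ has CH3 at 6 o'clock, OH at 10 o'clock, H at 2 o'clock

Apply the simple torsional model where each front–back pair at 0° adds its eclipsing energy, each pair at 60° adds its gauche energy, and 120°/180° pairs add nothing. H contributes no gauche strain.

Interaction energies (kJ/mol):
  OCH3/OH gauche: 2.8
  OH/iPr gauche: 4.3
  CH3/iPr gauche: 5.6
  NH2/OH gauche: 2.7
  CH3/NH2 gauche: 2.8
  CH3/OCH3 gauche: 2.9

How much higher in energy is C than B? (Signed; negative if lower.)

C (staggered): iPr(0°)/CH3(60°) gauche 5.6; OCH3(120°)/CH3(60°) gauche 2.9; OCH3(120°)/OH(180°) gauche 2.8; NH2(240°)/OH(180°) gauche 2.7 → 14.0 kJ/mol.
B (staggered): iPr(0°)/OH(300°) gauche 4.3; OCH3(120°)/CH3(180°) gauche 2.9; NH2(240°)/CH3(180°) gauche 2.8; NH2(240°)/OH(300°) gauche 2.7 → 12.7 kJ/mol.
E(C) − E(B) = 14.0 − 12.7 = +1.3 kJ/mol.

+1.3 kJ/mol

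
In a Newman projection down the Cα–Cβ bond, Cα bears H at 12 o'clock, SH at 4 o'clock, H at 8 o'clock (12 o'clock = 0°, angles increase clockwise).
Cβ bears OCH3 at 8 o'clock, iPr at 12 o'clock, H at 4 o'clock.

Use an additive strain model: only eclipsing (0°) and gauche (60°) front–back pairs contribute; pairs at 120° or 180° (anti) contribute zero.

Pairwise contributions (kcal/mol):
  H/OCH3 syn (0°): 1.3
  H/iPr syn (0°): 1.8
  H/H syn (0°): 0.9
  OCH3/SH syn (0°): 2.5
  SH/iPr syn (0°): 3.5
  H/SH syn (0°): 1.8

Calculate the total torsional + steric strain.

4.9 kcal/mol

This conformer (eclipsed): H–iPr eclipsed, SH–H eclipsed, H–OCH3 eclipsed; 1.8 + 1.8 + 1.3 = 4.9 kcal/mol.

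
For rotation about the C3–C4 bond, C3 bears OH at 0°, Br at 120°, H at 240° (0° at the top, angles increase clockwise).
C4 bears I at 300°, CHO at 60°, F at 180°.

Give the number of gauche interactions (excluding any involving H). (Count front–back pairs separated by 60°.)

Non-H gauche pairs: OH(0°)/I(300°); OH(0°)/CHO(60°); Br(120°)/CHO(60°); Br(120°)/F(180°) — 4 interactions.

4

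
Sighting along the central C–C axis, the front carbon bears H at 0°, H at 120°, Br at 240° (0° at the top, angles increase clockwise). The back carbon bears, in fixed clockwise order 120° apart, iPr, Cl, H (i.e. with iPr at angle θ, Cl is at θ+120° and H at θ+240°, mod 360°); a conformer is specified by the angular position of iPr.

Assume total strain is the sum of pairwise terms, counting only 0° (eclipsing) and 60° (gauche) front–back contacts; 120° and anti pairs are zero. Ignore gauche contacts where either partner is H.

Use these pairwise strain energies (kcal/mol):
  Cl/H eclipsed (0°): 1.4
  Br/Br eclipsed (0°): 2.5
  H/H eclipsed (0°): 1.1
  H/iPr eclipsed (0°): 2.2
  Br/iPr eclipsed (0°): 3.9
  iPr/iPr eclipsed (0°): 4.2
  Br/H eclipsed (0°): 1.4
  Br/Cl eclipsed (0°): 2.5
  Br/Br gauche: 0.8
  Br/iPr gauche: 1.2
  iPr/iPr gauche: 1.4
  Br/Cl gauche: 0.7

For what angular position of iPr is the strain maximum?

240°

iPr at 0° (eclipsed): H–iPr eclipsed, H–Cl eclipsed, Br–H eclipsed; 2.2 + 1.4 + 1.4 = 5.0 kcal/mol.
iPr at 60° (staggered): Br–Cl gauche; 0.7 = 0.7 kcal/mol.
iPr at 120° (eclipsed): H–H eclipsed, H–iPr eclipsed, Br–Cl eclipsed; 1.1 + 2.2 + 2.5 = 5.8 kcal/mol.
iPr at 180° (staggered): Br–iPr gauche, Br–Cl gauche; 1.2 + 0.7 = 1.9 kcal/mol.
iPr at 240° (eclipsed): H–Cl eclipsed, H–H eclipsed, Br–iPr eclipsed; 1.4 + 1.1 + 3.9 = 6.4 kcal/mol.
iPr at 300° (staggered): Br–iPr gauche; 1.2 = 1.2 kcal/mol.
The maximum (6.4 kcal/mol) occurs with iPr at 240°.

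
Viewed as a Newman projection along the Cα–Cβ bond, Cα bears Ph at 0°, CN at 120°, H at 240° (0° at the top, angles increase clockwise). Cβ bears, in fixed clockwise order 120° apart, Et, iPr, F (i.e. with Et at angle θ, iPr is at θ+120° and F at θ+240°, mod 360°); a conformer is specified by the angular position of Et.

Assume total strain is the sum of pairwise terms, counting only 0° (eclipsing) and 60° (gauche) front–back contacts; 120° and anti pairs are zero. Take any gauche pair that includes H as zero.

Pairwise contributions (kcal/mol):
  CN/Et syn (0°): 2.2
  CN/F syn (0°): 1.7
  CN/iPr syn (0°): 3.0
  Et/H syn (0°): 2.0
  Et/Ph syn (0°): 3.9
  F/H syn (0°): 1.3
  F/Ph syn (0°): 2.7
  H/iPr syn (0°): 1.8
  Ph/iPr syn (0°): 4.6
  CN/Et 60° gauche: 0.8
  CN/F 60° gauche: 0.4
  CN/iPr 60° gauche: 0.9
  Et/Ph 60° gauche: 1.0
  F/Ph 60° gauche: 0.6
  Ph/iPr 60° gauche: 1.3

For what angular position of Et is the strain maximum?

240°

Et at 0° (eclipsed): Ph(0°)/Et(0°) eclipsed 3.9; CN(120°)/iPr(120°) eclipsed 3.0; H(240°)/F(240°) eclipsed 1.3 → 8.2 kcal/mol.
Et at 60° (staggered): Ph(0°)/Et(60°) gauche 1.0; Ph(0°)/F(300°) gauche 0.6; CN(120°)/Et(60°) gauche 0.8; CN(120°)/iPr(180°) gauche 0.9 → 3.3 kcal/mol.
Et at 120° (eclipsed): Ph(0°)/F(0°) eclipsed 2.7; CN(120°)/Et(120°) eclipsed 2.2; H(240°)/iPr(240°) eclipsed 1.8 → 6.7 kcal/mol.
Et at 180° (staggered): Ph(0°)/iPr(300°) gauche 1.3; Ph(0°)/F(60°) gauche 0.6; CN(120°)/Et(180°) gauche 0.8; CN(120°)/F(60°) gauche 0.4 → 3.1 kcal/mol.
Et at 240° (eclipsed): Ph(0°)/iPr(0°) eclipsed 4.6; CN(120°)/F(120°) eclipsed 1.7; H(240°)/Et(240°) eclipsed 2.0 → 8.3 kcal/mol.
Et at 300° (staggered): Ph(0°)/Et(300°) gauche 1.0; Ph(0°)/iPr(60°) gauche 1.3; CN(120°)/iPr(60°) gauche 0.9; CN(120°)/F(180°) gauche 0.4 → 3.6 kcal/mol.
The maximum (8.3 kcal/mol) occurs with Et at 240°.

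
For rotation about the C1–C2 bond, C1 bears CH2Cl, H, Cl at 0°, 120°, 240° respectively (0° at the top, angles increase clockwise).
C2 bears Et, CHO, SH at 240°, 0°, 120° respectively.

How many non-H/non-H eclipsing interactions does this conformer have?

Non-H eclipsing pairs: CH2Cl(0°)/CHO(0°); Cl(240°)/Et(240°) — 2 interactions.

2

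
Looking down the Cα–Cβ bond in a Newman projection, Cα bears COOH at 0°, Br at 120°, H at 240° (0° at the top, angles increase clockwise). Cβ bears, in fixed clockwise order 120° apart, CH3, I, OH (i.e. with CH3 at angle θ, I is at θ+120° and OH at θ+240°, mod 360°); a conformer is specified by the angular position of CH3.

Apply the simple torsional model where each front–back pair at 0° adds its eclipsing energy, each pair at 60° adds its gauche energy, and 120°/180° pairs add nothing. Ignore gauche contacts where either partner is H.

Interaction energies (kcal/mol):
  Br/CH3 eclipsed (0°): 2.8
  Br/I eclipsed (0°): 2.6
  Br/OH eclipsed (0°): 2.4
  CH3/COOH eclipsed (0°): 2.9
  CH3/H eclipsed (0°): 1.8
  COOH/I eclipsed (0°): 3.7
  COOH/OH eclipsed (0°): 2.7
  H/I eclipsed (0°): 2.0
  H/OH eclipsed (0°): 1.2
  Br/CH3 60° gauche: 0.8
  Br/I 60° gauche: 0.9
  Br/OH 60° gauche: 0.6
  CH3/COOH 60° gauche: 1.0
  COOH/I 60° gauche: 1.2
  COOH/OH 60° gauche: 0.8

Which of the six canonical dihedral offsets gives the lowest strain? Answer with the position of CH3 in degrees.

CH3 at 0° is eclipsed. COOH at 0° is eclipsed with CH3 at 0° (2.9); Br at 120° is eclipsed with I at 120° (2.6); H at 240° is eclipsed with OH at 240° (1.2). Total 6.7 kcal/mol.
CH3 at 60° is staggered. COOH at 0° is gauche with CH3 at 60° (1.0); COOH at 0° is gauche with OH at 300° (0.8); Br at 120° is gauche with CH3 at 60° (0.8); Br at 120° is gauche with I at 180° (0.9). Total 3.5 kcal/mol.
CH3 at 120° is eclipsed. COOH at 0° is eclipsed with OH at 0° (2.7); Br at 120° is eclipsed with CH3 at 120° (2.8); H at 240° is eclipsed with I at 240° (2.0). Total 7.5 kcal/mol.
CH3 at 180° is staggered. COOH at 0° is gauche with I at 300° (1.2); COOH at 0° is gauche with OH at 60° (0.8); Br at 120° is gauche with CH3 at 180° (0.8); Br at 120° is gauche with OH at 60° (0.6). Total 3.4 kcal/mol.
CH3 at 240° is eclipsed. COOH at 0° is eclipsed with I at 0° (3.7); Br at 120° is eclipsed with OH at 120° (2.4); H at 240° is eclipsed with CH3 at 240° (1.8). Total 7.9 kcal/mol.
CH3 at 300° is staggered. COOH at 0° is gauche with CH3 at 300° (1.0); COOH at 0° is gauche with I at 60° (1.2); Br at 120° is gauche with I at 60° (0.9); Br at 120° is gauche with OH at 180° (0.6). Total 3.7 kcal/mol.
The minimum (3.4 kcal/mol) occurs with CH3 at 180°.

180°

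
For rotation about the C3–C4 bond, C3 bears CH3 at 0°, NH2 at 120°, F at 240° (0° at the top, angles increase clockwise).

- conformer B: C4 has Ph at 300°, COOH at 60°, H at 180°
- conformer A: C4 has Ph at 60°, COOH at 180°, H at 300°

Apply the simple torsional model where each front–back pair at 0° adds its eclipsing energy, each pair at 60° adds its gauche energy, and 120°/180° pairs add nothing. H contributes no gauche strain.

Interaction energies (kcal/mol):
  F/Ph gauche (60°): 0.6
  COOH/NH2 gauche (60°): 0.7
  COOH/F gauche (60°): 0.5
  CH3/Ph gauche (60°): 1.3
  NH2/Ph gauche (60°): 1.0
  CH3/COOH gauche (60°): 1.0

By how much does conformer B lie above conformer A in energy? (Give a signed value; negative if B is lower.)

B is staggered. CH3 at 0° is gauche with Ph at 300° (1.3); CH3 at 0° is gauche with COOH at 60° (1.0); NH2 at 120° is gauche with COOH at 60° (0.7); F at 240° is gauche with Ph at 300° (0.6). Total 3.6 kcal/mol.
A is staggered. CH3 at 0° is gauche with Ph at 60° (1.3); NH2 at 120° is gauche with Ph at 60° (1.0); NH2 at 120° is gauche with COOH at 180° (0.7); F at 240° is gauche with COOH at 180° (0.5). Total 3.5 kcal/mol.
E(B) − E(A) = 3.6 − 3.5 = +0.1 kcal/mol.

+0.1 kcal/mol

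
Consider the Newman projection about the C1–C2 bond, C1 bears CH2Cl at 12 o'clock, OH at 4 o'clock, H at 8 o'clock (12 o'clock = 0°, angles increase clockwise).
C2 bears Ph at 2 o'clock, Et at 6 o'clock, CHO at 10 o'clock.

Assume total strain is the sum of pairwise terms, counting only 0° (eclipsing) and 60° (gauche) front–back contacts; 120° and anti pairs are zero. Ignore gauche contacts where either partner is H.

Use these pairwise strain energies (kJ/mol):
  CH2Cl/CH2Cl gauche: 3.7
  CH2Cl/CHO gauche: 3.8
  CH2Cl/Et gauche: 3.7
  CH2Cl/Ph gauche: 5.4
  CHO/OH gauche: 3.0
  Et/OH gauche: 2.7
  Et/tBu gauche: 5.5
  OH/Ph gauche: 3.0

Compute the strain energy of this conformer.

14.9 kJ/mol

This conformer is staggered. CH2Cl at 0° is gauche with Ph at 60° (5.4); CH2Cl at 0° is gauche with CHO at 300° (3.8); OH at 120° is gauche with Ph at 60° (3.0); OH at 120° is gauche with Et at 180° (2.7). Total 14.9 kJ/mol.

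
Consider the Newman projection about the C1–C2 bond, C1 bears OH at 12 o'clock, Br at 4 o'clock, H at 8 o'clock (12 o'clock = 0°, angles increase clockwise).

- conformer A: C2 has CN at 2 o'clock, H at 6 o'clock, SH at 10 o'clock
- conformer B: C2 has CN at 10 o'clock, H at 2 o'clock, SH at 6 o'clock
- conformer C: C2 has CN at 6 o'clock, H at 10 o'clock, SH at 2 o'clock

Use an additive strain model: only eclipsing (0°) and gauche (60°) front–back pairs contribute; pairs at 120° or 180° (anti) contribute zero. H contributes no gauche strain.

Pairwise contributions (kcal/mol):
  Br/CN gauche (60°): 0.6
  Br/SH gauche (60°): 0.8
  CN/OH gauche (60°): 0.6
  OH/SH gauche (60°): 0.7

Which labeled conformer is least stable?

A (staggered): OH–CN gauche, OH–SH gauche, Br–CN gauche; 0.6 + 0.7 + 0.6 = 1.9 kcal/mol.
B (staggered): OH–CN gauche, Br–SH gauche; 0.6 + 0.8 = 1.4 kcal/mol.
C (staggered): OH–SH gauche, Br–CN gauche, Br–SH gauche; 0.7 + 0.6 + 0.8 = 2.1 kcal/mol.
C has the highest total (2.1 kcal/mol).

C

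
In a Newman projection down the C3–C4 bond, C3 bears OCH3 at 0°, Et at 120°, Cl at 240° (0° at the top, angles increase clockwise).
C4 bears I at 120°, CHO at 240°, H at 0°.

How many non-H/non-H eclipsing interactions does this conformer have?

Non-H eclipsing pairs: Et(120°)/I(120°); Cl(240°)/CHO(240°) — 2 interactions.

2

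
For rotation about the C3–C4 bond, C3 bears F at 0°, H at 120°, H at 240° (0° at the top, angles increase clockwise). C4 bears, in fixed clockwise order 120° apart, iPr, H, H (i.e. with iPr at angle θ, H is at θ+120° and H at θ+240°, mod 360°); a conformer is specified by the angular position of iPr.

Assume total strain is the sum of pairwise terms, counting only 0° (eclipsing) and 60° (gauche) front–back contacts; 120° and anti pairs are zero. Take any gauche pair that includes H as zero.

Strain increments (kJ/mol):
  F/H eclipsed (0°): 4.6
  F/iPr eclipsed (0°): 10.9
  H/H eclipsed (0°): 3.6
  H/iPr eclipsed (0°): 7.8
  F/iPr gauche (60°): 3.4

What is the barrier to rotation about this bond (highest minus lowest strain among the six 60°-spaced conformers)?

18.1 kJ/mol

iPr at 0° (eclipsed): F(0°)/iPr(0°) eclipsed 10.9; H(120°)/H(120°) eclipsed 3.6; H(240°)/H(240°) eclipsed 3.6 → 18.1 kJ/mol.
iPr at 60° (staggered): F(0°)/iPr(60°) gauche 3.4 → 3.4 kJ/mol.
iPr at 120° (eclipsed): F(0°)/H(0°) eclipsed 4.6; H(120°)/iPr(120°) eclipsed 7.8; H(240°)/H(240°) eclipsed 3.6 → 16.0 kJ/mol.
iPr at 180° (staggered): no non-H gauche contacts → 0.0 kJ/mol.
iPr at 240° (eclipsed): F(0°)/H(0°) eclipsed 4.6; H(120°)/H(120°) eclipsed 3.6; H(240°)/iPr(240°) eclipsed 7.8 → 16.0 kJ/mol.
iPr at 300° (staggered): F(0°)/iPr(300°) gauche 3.4 → 3.4 kJ/mol.
Max at 0° (18.1 kJ/mol), min at 180° (0.0 kJ/mol); barrier = 18.1 kJ/mol.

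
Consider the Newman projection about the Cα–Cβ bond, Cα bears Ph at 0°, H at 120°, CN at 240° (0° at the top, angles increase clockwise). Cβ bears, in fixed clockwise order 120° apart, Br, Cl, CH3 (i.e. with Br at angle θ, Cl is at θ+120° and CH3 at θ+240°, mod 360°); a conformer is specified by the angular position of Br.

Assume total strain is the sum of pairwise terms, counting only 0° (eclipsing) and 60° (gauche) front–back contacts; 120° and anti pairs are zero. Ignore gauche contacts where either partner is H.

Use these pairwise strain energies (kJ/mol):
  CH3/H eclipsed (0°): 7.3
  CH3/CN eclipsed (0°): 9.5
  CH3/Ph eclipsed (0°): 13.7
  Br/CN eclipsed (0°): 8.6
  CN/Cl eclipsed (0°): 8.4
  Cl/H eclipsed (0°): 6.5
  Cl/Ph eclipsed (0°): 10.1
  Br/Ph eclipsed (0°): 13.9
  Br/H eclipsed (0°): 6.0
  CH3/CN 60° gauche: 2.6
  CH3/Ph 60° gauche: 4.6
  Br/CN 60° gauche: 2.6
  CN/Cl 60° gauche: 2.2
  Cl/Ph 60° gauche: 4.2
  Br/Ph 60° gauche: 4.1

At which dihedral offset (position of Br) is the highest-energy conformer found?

Br at 0° (eclipsed): Ph–Br eclipsed, H–Cl eclipsed, CN–CH3 eclipsed; 13.9 + 6.5 + 9.5 = 29.9 kJ/mol.
Br at 60° (staggered): Ph–Br gauche, Ph–CH3 gauche, CN–Cl gauche, CN–CH3 gauche; 4.1 + 4.6 + 2.2 + 2.6 = 13.5 kJ/mol.
Br at 120° (eclipsed): Ph–CH3 eclipsed, H–Br eclipsed, CN–Cl eclipsed; 13.7 + 6.0 + 8.4 = 28.1 kJ/mol.
Br at 180° (staggered): Ph–Cl gauche, Ph–CH3 gauche, CN–Br gauche, CN–Cl gauche; 4.2 + 4.6 + 2.6 + 2.2 = 13.6 kJ/mol.
Br at 240° (eclipsed): Ph–Cl eclipsed, H–CH3 eclipsed, CN–Br eclipsed; 10.1 + 7.3 + 8.6 = 26.0 kJ/mol.
Br at 300° (staggered): Ph–Br gauche, Ph–Cl gauche, CN–Br gauche, CN–CH3 gauche; 4.1 + 4.2 + 2.6 + 2.6 = 13.5 kJ/mol.
The maximum (29.9 kJ/mol) occurs with Br at 0°.

0°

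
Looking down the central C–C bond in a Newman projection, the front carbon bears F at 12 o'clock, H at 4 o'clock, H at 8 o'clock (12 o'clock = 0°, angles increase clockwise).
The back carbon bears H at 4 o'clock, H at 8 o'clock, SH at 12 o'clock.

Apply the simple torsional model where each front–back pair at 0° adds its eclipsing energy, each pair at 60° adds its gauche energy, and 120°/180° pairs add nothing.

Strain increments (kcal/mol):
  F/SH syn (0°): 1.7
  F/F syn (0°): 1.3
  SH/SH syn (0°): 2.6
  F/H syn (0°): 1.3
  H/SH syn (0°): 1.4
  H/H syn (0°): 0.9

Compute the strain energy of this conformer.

This conformer (eclipsed): F(0°)/SH(0°) eclipsed 1.7; H(120°)/H(120°) eclipsed 0.9; H(240°)/H(240°) eclipsed 0.9 → 3.5 kcal/mol.

3.5 kcal/mol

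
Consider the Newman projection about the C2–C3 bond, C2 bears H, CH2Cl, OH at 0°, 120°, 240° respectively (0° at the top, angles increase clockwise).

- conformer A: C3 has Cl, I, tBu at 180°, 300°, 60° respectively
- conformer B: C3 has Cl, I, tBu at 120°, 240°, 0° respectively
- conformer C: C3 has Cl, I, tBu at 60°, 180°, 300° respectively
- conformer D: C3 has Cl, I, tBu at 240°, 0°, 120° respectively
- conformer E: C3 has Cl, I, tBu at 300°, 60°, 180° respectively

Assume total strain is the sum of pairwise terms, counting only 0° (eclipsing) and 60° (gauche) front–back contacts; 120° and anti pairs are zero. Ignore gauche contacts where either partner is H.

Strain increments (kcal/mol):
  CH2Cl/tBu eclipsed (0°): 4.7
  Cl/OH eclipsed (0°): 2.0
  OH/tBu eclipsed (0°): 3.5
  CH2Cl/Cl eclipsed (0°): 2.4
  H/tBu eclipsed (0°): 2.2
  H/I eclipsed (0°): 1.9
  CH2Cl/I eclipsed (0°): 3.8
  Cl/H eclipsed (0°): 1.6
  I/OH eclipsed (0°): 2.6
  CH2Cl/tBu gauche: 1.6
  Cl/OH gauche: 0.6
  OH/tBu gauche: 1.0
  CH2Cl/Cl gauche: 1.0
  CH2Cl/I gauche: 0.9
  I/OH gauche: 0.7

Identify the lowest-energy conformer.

A (staggered): CH2Cl(120°)/Cl(180°) gauche 1.0; CH2Cl(120°)/tBu(60°) gauche 1.6; OH(240°)/Cl(180°) gauche 0.6; OH(240°)/I(300°) gauche 0.7 → 3.9 kcal/mol.
B (eclipsed): H(0°)/tBu(0°) eclipsed 2.2; CH2Cl(120°)/Cl(120°) eclipsed 2.4; OH(240°)/I(240°) eclipsed 2.6 → 7.2 kcal/mol.
C (staggered): CH2Cl(120°)/Cl(60°) gauche 1.0; CH2Cl(120°)/I(180°) gauche 0.9; OH(240°)/I(180°) gauche 0.7; OH(240°)/tBu(300°) gauche 1.0 → 3.6 kcal/mol.
D (eclipsed): H(0°)/I(0°) eclipsed 1.9; CH2Cl(120°)/tBu(120°) eclipsed 4.7; OH(240°)/Cl(240°) eclipsed 2.0 → 8.6 kcal/mol.
E (staggered): CH2Cl(120°)/I(60°) gauche 0.9; CH2Cl(120°)/tBu(180°) gauche 1.6; OH(240°)/Cl(300°) gauche 0.6; OH(240°)/tBu(180°) gauche 1.0 → 4.1 kcal/mol.
C has the lowest total (3.6 kcal/mol).

C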